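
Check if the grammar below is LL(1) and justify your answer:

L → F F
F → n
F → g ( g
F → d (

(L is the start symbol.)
Yes, the grammar is LL(1).

A grammar is LL(1) if for each non-terminal N with multiple productions, the predict sets of those productions are pairwise disjoint, where PREDICT(N → α) = (FIRST(α) \ {ε}) ∪ (FOLLOW(N) if α ⇒* ε).

For F:
  PREDICT(F → n) = { 'n' }
  PREDICT(F → g '(' g) = { 'g' }
  PREDICT(F → d '(') = { 'd' }
L has a single production, so nothing to check there.

All predict sets are disjoint. The grammar IS LL(1).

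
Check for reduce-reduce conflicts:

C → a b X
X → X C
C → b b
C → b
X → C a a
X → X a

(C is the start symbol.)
No reduce-reduce conflicts

Augment with C' → C and build the canonical LR(0) collection (I0 = CLOSURE({[C' → . C]}), then GOTO on every symbol after a dot until no new states appear). It has 12 states:
  I0: { [C → . a b X], [C → . b b], [C → . b], [C' → . C] }  — shift
  I1: { [C' → C .] }  — accept
  I2: { [C → a . b X] }  — shift
  I3: { [C → b . b], [C → b .] }  — shift, reduce
  I4: { [C → b b .] }  — reduce
  I5: { [C → . a b X], [C → . b b], [C → . b], [C → a b . X], [X → . C a a], [X → . X C], [X → . X a] }  — shift
  I6: { [X → C . a a] }  — shift
  I7: { [C → . a b X], [C → . b b], [C → . b], [C → a b X .], [X → X . C], [X → X . a] }  — shift, reduce
  I8: { [X → X C .] }  — reduce
  I9: { [C → a . b X], [X → X a .] }  — shift, reduce
  I10: { [X → C a . a] }  — shift
  I11: { [X → C a a .] }  — reduce

No state contains more than one complete item.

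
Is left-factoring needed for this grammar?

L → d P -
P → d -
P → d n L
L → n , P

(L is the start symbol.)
Left-factoring is needed when two productions for the same non-terminal
share a common prefix on the right-hand side.

Productions for L:
  L → d P -
  L → n , P
Productions for P:
  P → d -
  P → d n L

Found common prefix 'd' in productions for P

Answer: Yes, P has productions with common prefix 'd'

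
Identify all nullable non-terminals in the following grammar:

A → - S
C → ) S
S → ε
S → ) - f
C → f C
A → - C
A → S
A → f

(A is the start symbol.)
A non-terminal is nullable if it can derive ε (the empty string): either it has an ε-production, or it has a production whose right-hand side consists entirely of nullable non-terminals.

ε-productions: S → ε
So S is immediately nullable.
A → S: every symbol on the right is nullable, so A is nullable too.
No further non-terminal can be added: every production for the remaining non-terminals contains a terminal or a non-nullable non-terminal.
Nullable = { 'A', 'S' }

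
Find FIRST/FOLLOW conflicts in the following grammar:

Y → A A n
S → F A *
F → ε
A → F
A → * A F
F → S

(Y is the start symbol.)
A FIRST/FOLLOW conflict occurs when a non-terminal N has a nullable alternative N → β (β ⇒* ε) and another alternative N → α with FIRST(α) ∩ FOLLOW(N) ≠ ∅: on such a lookahead the parser cannot decide between expanding α and letting N vanish via β.

Nullable non-terminals: A, F.
FIRST sets used below: FIRST(F) = { '*', ε }, FIRST(S) = { '*' }

A: nullable alternative(s) A → F; FOLLOW(A) = { '*', 'n' }
  A → F: FIRST \ {ε} = { '*' } — this is the only nullable alternative, skip
  A → * A F: FIRST \ {ε} = { '*' } — overlaps FOLLOW(A) on { '*' }: CONFLICT

F: nullable alternative(s) F → ε; FOLLOW(F) = { '*', 'n' }
  F → ε: FIRST \ {ε} = { } — this is the only nullable alternative, skip
  F → S: FIRST \ {ε} = { '*' } — overlaps FOLLOW(F) on { '*' }: CONFLICT

S, Y have no nullable alternative, so no FIRST/FOLLOW check is needed there.

So the grammar has 2 FIRST/FOLLOW conflicts (marked CONFLICT above).

Answer: Yes. F → S with FOLLOW(F) on { '*' }; A → '*' A F with FOLLOW(A) on { '*' }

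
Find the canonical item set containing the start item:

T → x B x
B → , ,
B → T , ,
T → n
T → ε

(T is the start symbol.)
{ [T → . n], [T → . x B x], [T → .], [T' → . T] }

First, augment the grammar with T' → T
I₀ = CLOSURE({ [T' → . T] }):
  [T' → . T] has the dot before T: add [T → . x B x], [T → . n], [T → .]
No further items can be added.

I₀ = { [T → . n], [T → . x B x], [T → .], [T' → . T] }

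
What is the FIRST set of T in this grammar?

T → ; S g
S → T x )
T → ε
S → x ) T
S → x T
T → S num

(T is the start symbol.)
FIRST sets of the other non-terminals involved (by the same procedure, iterated to a fixed point):
  FIRST(S) = { ';', 'x' }

From T → ; S g:
  - ';' is a terminal: add ';' and stop
From T → ε:
  - ε-production, so ε ∈ FIRST(T)
From T → S num:
  - S is a non-terminal: add FIRST(S) \ {ε} = { ';', 'x' }
    S is not nullable, so stop

Collecting: FIRST(T) = { ';', 'x', ε }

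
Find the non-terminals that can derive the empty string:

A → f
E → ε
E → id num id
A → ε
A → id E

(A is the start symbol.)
A non-terminal is nullable if it can derive ε (the empty string): either it has an ε-production, or it has a production whose right-hand side consists entirely of nullable non-terminals.

ε-productions: E → ε, A → ε
So E, A are immediately nullable.
Every non-terminal is now nullable.
Nullable = { 'A', 'E' }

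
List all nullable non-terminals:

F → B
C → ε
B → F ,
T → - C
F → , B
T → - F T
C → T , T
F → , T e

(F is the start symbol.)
A non-terminal is nullable if it can derive ε (the empty string): either it has an ε-production, or it has a production whose right-hand side consists entirely of nullable non-terminals.

ε-productions: C → ε
So C is immediately nullable.
No further non-terminal can be added: every production for the remaining non-terminals contains a terminal or a non-nullable non-terminal.
Nullable = { 'C' }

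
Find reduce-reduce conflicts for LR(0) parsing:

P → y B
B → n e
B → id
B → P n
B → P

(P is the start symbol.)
No reduce-reduce conflicts

A reduce-reduce conflict occurs when an LR(0) state has two complete items [A → α .] and [B → β .] — both call for a reduction, and with no lookahead the parser cannot choose between them.

Augment with P' → P and build the canonical LR(0) collection (I0 = CLOSURE({[P' → . P]}), then GOTO on every symbol after a dot until no new states appear). It has 9 states:
  I0: { [P → . y B], [P' → . P] }  — shift
  I1: { [P' → P .] }  — accept
  I2: { [B → . P n], [B → . P], [B → . id], [B → . n e], [P → . y B], [P → y . B] }  — shift
  I3: { [P → y B .] }  — reduce
  I4: { [B → P . n], [B → P .] }  — shift, reduce
  I5: { [B → id .] }  — reduce
  I6: { [B → n . e] }  — shift
  I7: { [B → n e .] }  — reduce
  I8: { [B → P n .] }  — reduce

No state contains more than one complete item.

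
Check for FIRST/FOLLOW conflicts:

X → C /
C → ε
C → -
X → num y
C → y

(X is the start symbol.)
Nullable non-terminals: C.

C: nullable alternative(s) C → ε; FOLLOW(C) = { '/' }
  C → ε: FIRST \ {ε} = { } — this is the only nullable alternative, skip
  C → -: FIRST \ {ε} = { '-' } — disjoint from FOLLOW(C)
  C → y: FIRST \ {ε} = { 'y' } — disjoint from FOLLOW(C)

X has no nullable alternative, so no FIRST/FOLLOW check is needed there.

No FIRST/FOLLOW conflicts found.

Answer: No FIRST/FOLLOW conflicts.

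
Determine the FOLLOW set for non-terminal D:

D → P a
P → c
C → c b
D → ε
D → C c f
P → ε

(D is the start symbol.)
{ $ }

D is the start symbol, so $ ∈ FOLLOW(D).
D does not occur on any right-hand side.

Taking the union: FOLLOW(D) = { $ }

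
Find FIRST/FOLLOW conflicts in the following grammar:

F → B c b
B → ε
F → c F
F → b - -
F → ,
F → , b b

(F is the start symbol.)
Nullable non-terminals: B.
B has a nullable alternative but only one production, so nothing to check.

F has no nullable alternative, so no FIRST/FOLLOW check is needed there.

No FIRST/FOLLOW conflicts found.

Answer: No FIRST/FOLLOW conflicts.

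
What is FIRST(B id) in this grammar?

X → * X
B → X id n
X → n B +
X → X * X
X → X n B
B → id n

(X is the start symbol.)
FIRST sets of the non-terminals involved (from the grammar, by fixed-point iteration):
  FIRST(B) = { '*', 'id', 'n' }

To compute FIRST(B id), process the symbols left to right:
Symbol B is a non-terminal. Add FIRST(B) \ {ε} = { '*', 'id', 'n' }
B is not nullable (ε ∉ FIRST(B)), so stop here.
FIRST(B id) = { '*', 'id', 'n' }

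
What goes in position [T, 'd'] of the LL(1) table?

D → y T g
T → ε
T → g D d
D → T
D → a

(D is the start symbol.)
T → ε

To find M[T, 'd'], we find productions for T where 'd' is in the predict set (PREDICT(N → α) = (FIRST(α) \ {ε}) ∪ (FOLLOW(N) if α ⇒* ε)).

Relevant sets:
  FOLLOW(T) = { $, 'd', 'g' }

T → ε: PREDICT = { $, 'd', 'g' }
  'd' is in predict set, so this production goes in M[T, 'd']
T → g D d: PREDICT = { 'g' }

M[T, 'd'] = T → ε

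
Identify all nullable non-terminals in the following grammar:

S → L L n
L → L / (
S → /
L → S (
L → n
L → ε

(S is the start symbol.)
{ 'L' }

ε-productions: L → ε
So L is immediately nullable.
No further non-terminal can be added: every production for the remaining non-terminals contains a terminal or a non-nullable non-terminal.
Nullable = { 'L' }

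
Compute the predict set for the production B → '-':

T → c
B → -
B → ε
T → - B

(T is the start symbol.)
{ '-' }

PREDICT(B → '-') = (FIRST(RHS) \ {ε}) ∪ (FOLLOW(B) if ε ∈ FIRST(RHS), i.e. RHS ⇒* ε)
FIRST('-') = { '-' }
ε ∉ FIRST('-'), so FOLLOW(B) is not added.
PREDICT(B → '-') = { '-' }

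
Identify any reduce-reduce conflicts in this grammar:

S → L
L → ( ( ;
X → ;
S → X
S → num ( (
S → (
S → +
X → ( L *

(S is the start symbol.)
No reduce-reduce conflicts

A reduce-reduce conflict occurs when an LR(0) state has two complete items [A → α .] and [B → β .] — both call for a reduction, and with no lookahead the parser cannot choose between them.

Augment with S' → S and build the canonical LR(0) collection (I0 = CLOSURE({[S' → . S]}), then GOTO on every symbol after a dot until no new states appear). It has 15 states:
  I0: { [L → . ( ( ;], [S → . (], [S → . +], [S → . L], [S → . X], [S → . num ( (], [S' → . S], [X → . ( L *], [X → . ;] }  — shift
  I1: { [L → ( . ( ;], [L → . ( ( ;], [S → ( .], [X → ( . L *] }  — shift, reduce
  I2: { [S → + .] }  — reduce
  I3: { [X → ; .] }  — reduce
  I4: { [S → L .] }  — reduce
  I5: { [S' → S .] }  — accept
  I6: { [S → X .] }  — reduce
  I7: { [S → num . ( (] }  — shift
  I8: { [S → num ( . (] }  — shift
  I9: { [S → num ( ( .] }  — reduce
  I10: { [L → ( ( . ;], [L → ( . ( ;] }  — shift
  I11: { [X → ( L . *] }  — shift
  I12: { [X → ( L * .] }  — reduce
  I13: { [L → ( ( . ;] }  — shift
  I14: { [L → ( ( ; .] }  — reduce

No state contains more than one complete item.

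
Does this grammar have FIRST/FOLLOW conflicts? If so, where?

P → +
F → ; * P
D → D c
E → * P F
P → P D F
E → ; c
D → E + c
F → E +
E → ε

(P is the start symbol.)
No FIRST/FOLLOW conflicts.

Nullable non-terminals: E.

E: nullable alternative(s) E → ε; FOLLOW(E) = { '+' }
  E → * P F: FIRST \ {ε} = { '*' } — disjoint from FOLLOW(E)
  E → ; c: FIRST \ {ε} = { ';' } — disjoint from FOLLOW(E)
  E → ε: FIRST \ {ε} = { } — this is the only nullable alternative, skip

D, F, P have no nullable alternative, so no FIRST/FOLLOW check is needed there.

No FIRST/FOLLOW conflicts found.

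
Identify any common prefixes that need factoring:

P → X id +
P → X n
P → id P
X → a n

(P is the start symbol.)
Yes, P has productions with common prefix 'X'

Left-factoring is needed when two productions for the same non-terminal
share a common prefix on the right-hand side.

Productions for P:
  P → X id +
  P → X n
  P → id P

Found common prefix 'X' in productions for P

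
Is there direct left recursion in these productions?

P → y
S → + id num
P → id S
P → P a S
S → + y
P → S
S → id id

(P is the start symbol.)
Yes, P is left-recursive

P → y: starts with y
S → + id num: starts with '+'
P → id S: starts with id
P → P a S: LEFT RECURSIVE (starts with P)
S → + y: starts with '+'
P → S: starts with S
S → id id: starts with id

The grammar has direct left recursion on: P.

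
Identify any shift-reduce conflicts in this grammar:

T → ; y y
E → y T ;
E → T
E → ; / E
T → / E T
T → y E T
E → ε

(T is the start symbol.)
Augment with T' → T and build the canonical LR(0) collection (I0 = CLOSURE({[T' → . T]}), then GOTO on every symbol after a dot until no new states appear). It has 18 states:
  I0: { [T → . / E T], [T → . ; y y], [T → . y E T], [T' → . T] }  — shift
  I1: { [E → . ; / E], [E → . T], [E → . y T ;], [E → .], [T → . / E T], [T → . ; y y], [T → . y E T], [T → / . E T] }  — shift, reduce
  I2: { [T → ; . y y] }  — shift
  I3: { [T' → T .] }  — accept
  I4: { [E → . ; / E], [E → . T], [E → . y T ;], [E → .], [T → . / E T], [T → . ; y y], [T → . y E T], [T → y . E T] }  — shift, reduce
  I5: { [E → ; . / E], [T → ; . y y] }  — shift
  I6: { [T → . / E T], [T → . ; y y], [T → . y E T], [T → y E . T] }  — shift
  I7: { [E → T .] }  — reduce
  I8: { [E → . ; / E], [E → . T], [E → . y T ;], [E → .], [E → y . T ;], [T → . / E T], [T → . ; y y], [T → . y E T], [T → y . E T] }  — shift, reduce
  I9: { [E → T .], [E → y T . ;] }  — shift, reduce
  I10: { [E → y T ; .] }  — reduce
  I11: { [T → y E T .] }  — reduce
  I12: { [E → . ; / E], [E → . T], [E → . y T ;], [E → .], [E → ; / . E], [T → . / E T], [T → . ; y y], [T → . y E T] }  — shift, reduce
  I13: { [T → ; y . y] }  — shift
  I14: { [T → ; y y .] }  — reduce
  I15: { [E → ; / E .] }  — reduce
  I16: { [T → . / E T], [T → . ; y y], [T → . y E T], [T → / E . T] }  — shift
  I17: { [T → / E T .] }  — reduce

I1 contains reduce item [E → .] and shift items [E → . ; / E], [E → . y T ;], [T → . / E T], [T → . ; y y], [T → . y E T] — shift-reduce conflict.
I4 contains reduce item [E → .] and shift items [E → . ; / E], [E → . y T ;], [T → . / E T], [T → . ; y y], [T → . y E T] — shift-reduce conflict.
I8 contains reduce item [E → .] and shift items [E → . ; / E], [E → . y T ;], [T → . / E T], [T → . ; y y], [T → . y E T] — shift-reduce conflict.
I9 contains reduce item [E → T .] and shift item [E → y T . ;] — shift-reduce conflict.
I12 contains reduce item [E → .] and shift items [E → . ; / E], [E → . y T ;], [T → . / E T], [T → . ; y y], [T → . y E T] — shift-reduce conflict.

Answer: Yes — I1: [E → .] vs [E → . ; / E]; I4: [E → .] vs [E → . ; / E]; I8: [E → .] vs [E → . ; / E]; I9: [E → T .] vs [E → y T . ;]; I12: [E → .] vs [E → . ; / E]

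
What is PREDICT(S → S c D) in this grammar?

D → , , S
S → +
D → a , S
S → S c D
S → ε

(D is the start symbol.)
{ '+', 'c' }

PREDICT(S → S c D) = (FIRST(RHS) \ {ε}) ∪ (FOLLOW(S) if ε ∈ FIRST(RHS), i.e. RHS ⇒* ε)
FIRST(S) = { '+', 'c', ε }
FIRST(S c D) = { '+', 'c' }
ε ∉ FIRST(S c D), so FOLLOW(S) is not added.
PREDICT(S → S c D) = { '+', 'c' }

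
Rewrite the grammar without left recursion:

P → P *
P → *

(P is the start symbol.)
P is directly left-recursive. The standard transformation for
  A → A α₁ | ... | A α_m | β₁ | ... | β_n
is
  A  → β₁ A' | ... | β_n A'
  A' → α₁ A' | ... | α_m A' | ε

P → * becomes P → * P'
P → P * becomes P' → * P'
Add P' → ε

Resulting grammar:
P → * P'
P' → * P'
P' → ε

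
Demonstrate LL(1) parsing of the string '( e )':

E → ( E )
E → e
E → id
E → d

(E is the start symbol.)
LL(1) parsing maintains a stack (initially the start symbol over $) and the input. At each step: if the stack top is a terminal, match it against the current input token; if it is a non-terminal N, replace it with the RHS of M[N, lookahead] (the unique production whose predict set contains the lookahead).

Stack is shown with the top on the left.

Stack    Input    Action
------------------------
E $      ( e ) $  output E → ( E )
( E ) $  ( e ) $  match '('
E ) $    e ) $    output E → e
e ) $    e ) $    match 'e'
) $      ) $      match ')'
$        $        accept

The string is accepted.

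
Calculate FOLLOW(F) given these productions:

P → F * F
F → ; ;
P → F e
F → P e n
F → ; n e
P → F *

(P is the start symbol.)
To compute FOLLOW(F), find every occurrence of F on a right-hand side N → α F β: add FIRST(β) \ {ε}, and if β is empty or nullable also add FOLLOW(N). Iterate to a fixed point.

In P → F * F: F is followed by '*' F, add FIRST('*' F) \ {ε} = { '*' }
In P → F * F: F is at the end, add FOLLOW(P)
In P → F e: F is followed by e, add FIRST(e) \ {ε} = { 'e' }
In P → F *: F is followed by '*', add FIRST('*') \ {ε} = { '*' }

The FOLLOW sets referred to above (computed the same way, to a fixed point):
  FOLLOW(P) = { $, 'e' }

Taking the union: FOLLOW(F) = { $, '*', 'e' }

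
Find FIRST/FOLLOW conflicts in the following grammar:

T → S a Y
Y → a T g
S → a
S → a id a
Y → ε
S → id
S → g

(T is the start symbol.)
No FIRST/FOLLOW conflicts.

A FIRST/FOLLOW conflict occurs when a non-terminal N has a nullable alternative N → β (β ⇒* ε) and another alternative N → α with FIRST(α) ∩ FOLLOW(N) ≠ ∅: on such a lookahead the parser cannot decide between expanding α and letting N vanish via β.

Nullable non-terminals: Y.

Y: nullable alternative(s) Y → ε; FOLLOW(Y) = { $, 'g' }
  Y → a T g: FIRST \ {ε} = { 'a' } — disjoint from FOLLOW(Y)
  Y → ε: FIRST \ {ε} = { } — this is the only nullable alternative, skip

S, T have no nullable alternative, so no FIRST/FOLLOW check is needed there.

No FIRST/FOLLOW conflicts found.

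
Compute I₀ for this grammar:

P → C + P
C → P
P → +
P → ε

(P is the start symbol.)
{ [C → . P], [P → . +], [P → . C + P], [P → .], [P' → . P] }

First, augment the grammar with P' → P
I₀ = CLOSURE({ [P' → . P] }):
  [P' → . P] has the dot before P: add [P → . C + P], [P → . +], [P → .]
  [P → . C + P] has the dot before C: add [C → . P]
No further items can be added.

I₀ = { [C → . P], [P → . +], [P → . C + P], [P → .], [P' → . P] }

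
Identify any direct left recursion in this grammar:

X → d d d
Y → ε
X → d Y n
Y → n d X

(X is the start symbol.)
X → d d d: starts with d
Y → ε: starts with ε
X → d Y n: starts with d
Y → n d X: starts with n

No direct left recursion found.

Answer: No direct left recursion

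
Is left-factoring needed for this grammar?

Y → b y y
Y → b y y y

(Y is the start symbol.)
Left-factoring is needed when two productions for the same non-terminal
share a common prefix on the right-hand side.

Productions for Y:
  Y → b y y
  Y → b y y y

Found common prefix 'b y y' in productions for Y

Answer: Yes, Y has productions with common prefix 'b y y'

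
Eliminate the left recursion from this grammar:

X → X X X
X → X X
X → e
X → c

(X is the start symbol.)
X → e X'
X → c X'
X' → X X X'
X' → X X'
X' → ε

X is directly left-recursive. The standard transformation for
  A → A α₁ | ... | A α_m | β₁ | ... | β_n
is
  A  → β₁ A' | ... | β_n A'
  A' → α₁ A' | ... | α_m A' | ε

X → e becomes X → e X'
X → c becomes X → c X'
X → X X X becomes X' → X X X'
X → X X becomes X' → X X'
Add X' → ε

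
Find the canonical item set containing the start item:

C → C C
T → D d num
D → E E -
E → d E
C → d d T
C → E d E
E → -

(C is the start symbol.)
First, augment the grammar with C' → C
I₀ = CLOSURE({ [C' → . C] }):
  [C' → . C] has the dot before C: add [C → . C C], [C → . d d T], [C → . E d E]
  [C → . E d E] has the dot before E: add [E → . d E], [E → . -]
No further items can be added.

I₀ = { [C → . C C], [C → . E d E], [C → . d d T], [C' → . C], [E → . -], [E → . d E] }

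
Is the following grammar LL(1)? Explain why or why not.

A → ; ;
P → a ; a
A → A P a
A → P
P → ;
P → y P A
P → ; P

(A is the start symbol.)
No. Predict set conflict for A: { ';' }

A grammar is LL(1) if for each non-terminal N with multiple productions, the predict sets of those productions are pairwise disjoint, where PREDICT(N → α) = (FIRST(α) \ {ε}) ∪ (FOLLOW(N) if α ⇒* ε).

Relevant sets:
  FIRST(A) = { ';', 'a', 'y' }
  FIRST(P) = { ';', 'a', 'y' }

For A:
  PREDICT(A → ';' ';') = { ';' }
  PREDICT(A → A P a) = { ';', 'a', 'y' }
  PREDICT(A → P) = { ';', 'a', 'y' }
For P:
  PREDICT(P → a ';' a) = { 'a' }
  PREDICT(P → ';') = { ';' }
  PREDICT(P → y P A) = { 'y' }
  PREDICT(P → ';' P) = { ';' }

Conflict found: Predict set conflict for A: { ';' }
The grammar is NOT LL(1).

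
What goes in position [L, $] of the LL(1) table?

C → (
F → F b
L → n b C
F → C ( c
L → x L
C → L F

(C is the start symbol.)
Empty (error entry)

To find M[L, $], we find productions for L where $ is in the predict set (PREDICT(N → α) = (FIRST(α) \ {ε}) ∪ (FOLLOW(N) if α ⇒* ε)).

L → n b C: PREDICT = { 'n' }
L → x L: PREDICT = { 'x' }

M[L, $] is empty (no production applies)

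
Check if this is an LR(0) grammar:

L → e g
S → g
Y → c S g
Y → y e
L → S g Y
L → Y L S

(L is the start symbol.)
Yes, the grammar is LR(0)

A grammar is LR(0) if no state in the canonical LR(0) collection has:
  - both a shift item (dot before a terminal) and a complete item (shift-reduce conflict), or
  - two or more complete items (reduce-reduce conflict; the accept item [L' → L .] counts as a complete item here).

Augment with L' → L and build the canonical LR(0) collection (I0 = CLOSURE({[L' → . L]}), then GOTO on every symbol after a dot until no new states appear). It has 16 states:
  I0: { [L → . S g Y], [L → . Y L S], [L → . e g], [L' → . L], [S → . g], [Y → . c S g], [Y → . y e] }  — shift
  I1: { [L' → L .] }  — accept
  I2: { [L → S . g Y] }  — shift
  I3: { [L → . S g Y], [L → . Y L S], [L → . e g], [L → Y . L S], [S → . g], [Y → . c S g], [Y → . y e] }  — shift
  I4: { [S → . g], [Y → c . S g] }  — shift
  I5: { [L → e . g] }  — shift
  I6: { [S → g .] }  — reduce
  I7: { [Y → y . e] }  — shift
  I8: { [Y → y e .] }  — reduce
  I9: { [L → e g .] }  — reduce
  I10: { [Y → c S . g] }  — shift
  I11: { [Y → c S g .] }  — reduce
  I12: { [L → Y L . S], [S → . g] }  — shift
  I13: { [L → Y L S .] }  — reduce
  I14: { [L → S g . Y], [Y → . c S g], [Y → . y e] }  — shift
  I15: { [L → S g Y .] }  — reduce

Every state is either a pure shift/goto state or contains exactly one complete item and nothing to shift — no conflicts. The grammar is LR(0).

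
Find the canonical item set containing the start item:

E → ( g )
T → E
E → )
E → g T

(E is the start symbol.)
First, augment the grammar with E' → E
I₀ = CLOSURE({ [E' → . E] }):
  [E' → . E] has the dot before E: add [E → . ( g )], [E → . )], [E → . g T]
No further items can be added.

I₀ = { [E → . ( g )], [E → . )], [E → . g T], [E' → . E] }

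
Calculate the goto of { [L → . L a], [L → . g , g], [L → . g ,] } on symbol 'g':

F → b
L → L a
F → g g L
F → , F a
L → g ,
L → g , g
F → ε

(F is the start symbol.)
GOTO(I, 'g') = CLOSURE({ [A → αX.β] : [A → α.Xβ] ∈ I, X = 'g' })

Items with dot before 'g', with the dot advanced:
  [L → . g ,] → [L → g . ,]
  [L → . g , g] → [L → g . , g]
Closure adds nothing (no advanced item has the dot before a non-terminal).

GOTO = { [L → g . , g], [L → g . ,] }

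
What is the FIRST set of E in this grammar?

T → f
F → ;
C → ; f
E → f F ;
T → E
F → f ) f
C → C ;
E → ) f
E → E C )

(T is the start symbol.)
{ ')', 'f' }

To compute FIRST(E), examine every production with E on the left-hand side, reading each right-hand side left to right until a non-nullable symbol is reached.

From E → f F ;:
  - f is a terminal: add 'f' and stop
From E → ) f:
  - ')' is a terminal: add ')' and stop
From E → E C ):
  - E is the symbol being defined: contributes nothing new
    E is not nullable, so stop

Collecting: FIRST(E) = { ')', 'f' }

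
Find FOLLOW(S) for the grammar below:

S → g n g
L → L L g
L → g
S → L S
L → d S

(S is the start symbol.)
{ $, 'd', 'g' }

S is the start symbol, so $ ∈ FOLLOW(S).
In S → L S: S is at the end; this adds FOLLOW(S) to itself — nothing new
In L → d S: S is at the end, add FOLLOW(L)

The FOLLOW sets referred to above (computed the same way, to a fixed point):
  FOLLOW(L) = { 'd', 'g' }

Taking the union: FOLLOW(S) = { $, 'd', 'g' }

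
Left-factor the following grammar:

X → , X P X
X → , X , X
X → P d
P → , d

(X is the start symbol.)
X → , X X'
X' → P X
X' → , X
X → P d
P → , d

Left-factoring transforms A → αβ₁ | αβ₂ into A → αA' and A' → β₁ | β₂
(α is the longest common prefix among the alternatives). Repeat until
no nonterminal has two alternatives with a common prefix.

Round 1: X has alternatives sharing prefix ', X'. Introduce X': X → , X X'
  Add: X' → P X
  Add: X' → , X

No remaining common prefixes — done.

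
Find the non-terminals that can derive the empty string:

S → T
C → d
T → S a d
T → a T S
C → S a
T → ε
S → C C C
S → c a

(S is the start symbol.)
A non-terminal is nullable if it can derive ε (the empty string): either it has an ε-production, or it has a production whose right-hand side consists entirely of nullable non-terminals.

ε-productions: T → ε
So T is immediately nullable.
S → T: every symbol on the right is nullable, so S is nullable too.
No further non-terminal can be added: every production for the remaining non-terminals contains a terminal or a non-nullable non-terminal.
Nullable = { 'S', 'T' }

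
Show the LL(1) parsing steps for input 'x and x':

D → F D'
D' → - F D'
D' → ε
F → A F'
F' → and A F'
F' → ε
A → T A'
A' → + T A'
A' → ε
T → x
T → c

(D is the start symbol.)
LL(1) parsing maintains a stack (initially the start symbol over $) and the input. At each step: if the stack top is a terminal, match it against the current input token; if it is a non-terminal N, replace it with the RHS of M[N, lookahead] (the unique production whose predict set contains the lookahead).

Stack is shown with the top on the left.

Stack          Input      Action
--------------------------------
D $            x and x $  output D → F D'
F D' $         x and x $  output F → A F'
A F' D' $      x and x $  output A → T A'
T A' F' D' $   x and x $  output T → x
x A' F' D' $   x and x $  match 'x'
A' F' D' $     and x $    output A' → ε
F' D' $        and x $    output F' → and A F'
and A F' D' $  and x $    match 'and'
A F' D' $      x $        output A → T A'
T A' F' D' $   x $        output T → x
x A' F' D' $   x $        match 'x'
A' F' D' $     $          output A' → ε
F' D' $        $          output F' → ε
D' $           $          output D' → ε
$              $          accept

The string is accepted.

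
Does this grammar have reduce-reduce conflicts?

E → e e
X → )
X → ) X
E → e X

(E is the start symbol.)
No reduce-reduce conflicts

A reduce-reduce conflict occurs when an LR(0) state has two complete items [A → α .] and [B → β .] — both call for a reduction, and with no lookahead the parser cannot choose between them.

Augment with E' → E and build the canonical LR(0) collection (I0 = CLOSURE({[E' → . E]}), then GOTO on every symbol after a dot until no new states appear). It has 7 states:
  I0: { [E → . e X], [E → . e e], [E' → . E] }  — shift
  I1: { [E' → E .] }  — accept
  I2: { [E → e . X], [E → e . e], [X → . ) X], [X → . )] }  — shift
  I3: { [X → ) . X], [X → ) .], [X → . ) X], [X → . )] }  — shift, reduce
  I4: { [E → e X .] }  — reduce
  I5: { [E → e e .] }  — reduce
  I6: { [X → ) X .] }  — reduce

No state contains more than one complete item.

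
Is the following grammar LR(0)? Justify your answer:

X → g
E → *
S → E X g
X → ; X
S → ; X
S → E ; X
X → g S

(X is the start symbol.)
No. Shift-reduce conflict between [X → g .] and [E → . *]

Augment with X' → X and build the canonical LR(0) collection (I0 = CLOSURE({[X' → . X]}), then GOTO on every symbol after a dot until no new states appear). It has 14 states:
  I0: { [X → . ; X], [X → . g S], [X → . g], [X' → . X] }  — shift
  I1: { [X → . ; X], [X → . g S], [X → . g], [X → ; . X] }  — shift
  I2: { [X' → X .] }  — accept
  I3: { [E → . *], [S → . ; X], [S → . E ; X], [S → . E X g], [X → g . S], [X → g .] }  — shift, reduce
  I4: { [E → * .] }  — reduce
  I5: { [S → ; . X], [X → . ; X], [X → . g S], [X → . g] }  — shift
  I6: { [S → E . ; X], [S → E . X g], [X → . ; X], [X → . g S], [X → . g] }  — shift
  I7: { [X → g S .] }  — reduce
  I8: { [S → E ; . X], [X → . ; X], [X → . g S], [X → . g], [X → ; . X] }  — shift
  I9: { [S → E X . g] }  — shift
  I10: { [S → E X g .] }  — reduce
  I11: { [S → E ; X .], [X → ; X .] }  — 2 reduces
  I12: { [S → ; X .] }  — reduce
  I13: { [X → ; X .] }  — reduce

Conflict in state I3:
  Shift-reduce conflict between [X → g .] and [E → . *]
So the grammar is NOT LR(0).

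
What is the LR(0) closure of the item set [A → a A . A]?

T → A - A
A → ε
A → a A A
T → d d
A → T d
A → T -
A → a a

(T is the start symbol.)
Start with: [A → a A . A]
  [A → a A . A] has the dot before A: add [A → .], [A → . a A A], [A → . T d], [A → . T -], [A → . a a]
  [A → . T d] has the dot before T: add [T → . A - A], [T → . d d]
No further items can be added.

CLOSURE = { [A → . T -], [A → . T d], [A → . a A A], [A → . a a], [A → .], [A → a A . A], [T → . A - A], [T → . d d] }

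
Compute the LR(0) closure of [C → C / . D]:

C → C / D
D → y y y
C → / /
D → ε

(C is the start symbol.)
To compute CLOSURE, for each item [A → α.Bβ] where B is a non-terminal, add [B → .γ] for all productions B → γ; repeat for the newly added items until nothing changes.

Start with: [C → C / . D]
  [C → C / . D] has the dot before D: add [D → . y y y], [D → .]
No further items can be added.

CLOSURE = { [C → C / . D], [D → . y y y], [D → .] }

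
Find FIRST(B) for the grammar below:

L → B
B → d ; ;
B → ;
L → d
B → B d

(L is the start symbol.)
To compute FIRST(B), examine every production with B on the left-hand side, reading each right-hand side left to right until a non-nullable symbol is reached.

From B → d ; ;:
  - d is a terminal: add 'd' and stop
From B → ;:
  - ';' is a terminal: add ';' and stop
From B → B d:
  - B is the symbol being defined: contributes nothing new
    B is not nullable, so stop

Collecting: FIRST(B) = { ';', 'd' }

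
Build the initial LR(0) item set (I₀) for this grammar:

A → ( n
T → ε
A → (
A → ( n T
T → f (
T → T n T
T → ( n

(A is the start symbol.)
First, augment the grammar with A' → A
I₀ = CLOSURE({ [A' → . A] }):
  [A' → . A] has the dot before A: add [A → . ( n], [A → . (], [A → . ( n T]
No further items can be added.

I₀ = { [A → . ( n T], [A → . ( n], [A → . (], [A' → . A] }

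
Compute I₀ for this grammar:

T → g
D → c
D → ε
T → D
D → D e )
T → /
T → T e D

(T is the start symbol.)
{ [D → . D e )], [D → . c], [D → .], [T → . /], [T → . D], [T → . T e D], [T → . g], [T' → . T] }

First, augment the grammar with T' → T
I₀ = CLOSURE({ [T' → . T] }):
  [T' → . T] has the dot before T: add [T → . g], [T → . D], [T → . /], [T → . T e D]
  [T → . D] has the dot before D: add [D → . c], [D → .], [D → . D e )]
No further items can be added.

I₀ = { [D → . D e )], [D → . c], [D → .], [T → . /], [T → . D], [T → . T e D], [T → . g], [T' → . T] }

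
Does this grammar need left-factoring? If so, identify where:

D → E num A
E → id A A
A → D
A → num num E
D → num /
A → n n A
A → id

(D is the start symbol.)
No, left-factoring is not needed

Left-factoring is needed when two productions for the same non-terminal
share a common prefix on the right-hand side.

Productions for D:
  D → E num A
  D → num /
Productions for A:
  A → D
  A → num num E
  A → n n A
  A → id

No common prefixes found.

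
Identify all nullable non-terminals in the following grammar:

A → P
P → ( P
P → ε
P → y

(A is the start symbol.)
A non-terminal is nullable if it can derive ε (the empty string): either it has an ε-production, or it has a production whose right-hand side consists entirely of nullable non-terminals.

ε-productions: P → ε
So P is immediately nullable.
A → P: every symbol on the right is nullable, so A is nullable too.
Every non-terminal is now nullable.
Nullable = { 'A', 'P' }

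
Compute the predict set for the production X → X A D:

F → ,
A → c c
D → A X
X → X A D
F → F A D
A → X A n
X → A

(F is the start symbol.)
{ 'c' }

PREDICT(X → X A D) = (FIRST(RHS) \ {ε}) ∪ (FOLLOW(X) if ε ∈ FIRST(RHS), i.e. RHS ⇒* ε)
FIRST(X) = { 'c' }
FIRST(X A D) = { 'c' }
ε ∉ FIRST(X A D), so FOLLOW(X) is not added.
PREDICT(X → X A D) = { 'c' }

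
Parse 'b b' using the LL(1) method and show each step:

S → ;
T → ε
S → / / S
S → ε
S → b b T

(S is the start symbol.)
Stack is shown with the top on the left.

Stack    Input  Action
----------------------
S $      b b $  output S → b b T
b b T $  b b $  match 'b'
b T $    b $    match 'b'
T $      $      output T → ε
$        $      accept

The string is accepted.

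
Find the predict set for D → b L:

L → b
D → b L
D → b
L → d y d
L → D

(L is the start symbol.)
PREDICT(D → b L) = (FIRST(RHS) \ {ε}) ∪ (FOLLOW(D) if ε ∈ FIRST(RHS), i.e. RHS ⇒* ε)
FIRST(b L) = { 'b' }
ε ∉ FIRST(b L), so FOLLOW(D) is not added.
PREDICT(D → b L) = { 'b' }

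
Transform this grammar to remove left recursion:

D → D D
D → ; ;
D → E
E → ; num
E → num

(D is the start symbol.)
D → ; ; D'
D → E D'
D' → D D'
D' → ε
E → ; num
E → num

D is directly left-recursive. The standard transformation for
  A → A α₁ | ... | A α_m | β₁ | ... | β_n
is
  A  → β₁ A' | ... | β_n A'
  A' → α₁ A' | ... | α_m A' | ε

D → ; ; becomes D → ; ; D'
D → E becomes D → E D'
D → D D becomes D' → D D'
Add D' → ε

Productions for other non-terminals are unchanged:
  E → ; num
  E → num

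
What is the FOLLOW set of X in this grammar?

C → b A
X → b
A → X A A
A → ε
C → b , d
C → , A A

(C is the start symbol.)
{ $, 'b' }

To compute FOLLOW(X), find every occurrence of X on a right-hand side N → α X β: add FIRST(β) \ {ε}, and if β is empty or nullable also add FOLLOW(N). Iterate to a fixed point.

In A → X A A: X is followed by A A, add FIRST(A A) \ {ε} = { 'b' }
  A A is nullable, so also add FOLLOW(A)

The FOLLOW sets referred to above (computed the same way, to a fixed point):
  FOLLOW(A) = { $, 'b' }

Taking the union: FOLLOW(X) = { $, 'b' }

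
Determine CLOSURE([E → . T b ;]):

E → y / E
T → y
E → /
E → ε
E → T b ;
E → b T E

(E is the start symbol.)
Start with: [E → . T b ;]
  [E → . T b ;] has the dot before T: add [T → . y]
No further items can be added.

CLOSURE = { [E → . T b ;], [T → . y] }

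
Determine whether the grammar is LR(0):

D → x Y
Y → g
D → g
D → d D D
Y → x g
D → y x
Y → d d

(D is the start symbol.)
A grammar is LR(0) if no state in the canonical LR(0) collection has:
  - both a shift item (dot before a terminal) and a complete item (shift-reduce conflict), or
  - two or more complete items (reduce-reduce conflict; the accept item [D' → D .] counts as a complete item here).

Augment with D' → D and build the canonical LR(0) collection (I0 = CLOSURE({[D' → . D]}), then GOTO on every symbol after a dot until no new states appear). It has 15 states:
  I0: { [D → . d D D], [D → . g], [D → . x Y], [D → . y x], [D' → . D] }  — shift
  I1: { [D' → D .] }  — accept
  I2: { [D → . d D D], [D → . g], [D → . x Y], [D → . y x], [D → d . D D] }  — shift
  I3: { [D → g .] }  — reduce
  I4: { [D → x . Y], [Y → . d d], [Y → . g], [Y → . x g] }  — shift
  I5: { [D → y . x] }  — shift
  I6: { [D → y x .] }  — reduce
  I7: { [D → x Y .] }  — reduce
  I8: { [Y → d . d] }  — shift
  I9: { [Y → g .] }  — reduce
  I10: { [Y → x . g] }  — shift
  I11: { [Y → x g .] }  — reduce
  I12: { [Y → d d .] }  — reduce
  I13: { [D → . d D D], [D → . g], [D → . x Y], [D → . y x], [D → d D . D] }  — shift
  I14: { [D → d D D .] }  — reduce

Every state is either a pure shift/goto state or contains exactly one complete item and nothing to shift — no conflicts. The grammar is LR(0).

Answer: Yes, the grammar is LR(0)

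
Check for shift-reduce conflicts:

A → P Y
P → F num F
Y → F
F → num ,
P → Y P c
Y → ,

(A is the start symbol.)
Yes — I3: [Y → F .] vs [P → F . num F]

A shift-reduce conflict occurs when an LR(0) state has both:
  - a complete (reduce) item [A → α .] (dot at the end), and
  - a shift item [B → β . c γ] (dot before a terminal).

Augment with A' → A and build the canonical LR(0) collection (I0 = CLOSURE({[A' → . A]}), then GOTO on every symbol after a dot until no new states appear). It has 14 states:
  I0: { [A → . P Y], [A' → . A], [F → . num ,], [P → . F num F], [P → . Y P c], [Y → . ,], [Y → . F] }  — shift
  I1: { [Y → , .] }  — reduce
  I2: { [A' → A .] }  — accept
  I3: { [P → F . num F], [Y → F .] }  — shift, reduce
  I4: { [A → P . Y], [F → . num ,], [Y → . ,], [Y → . F] }  — shift
  I5: { [F → . num ,], [P → . F num F], [P → . Y P c], [P → Y . P c], [Y → . ,], [Y → . F] }  — shift
  I6: { [F → num . ,] }  — shift
  I7: { [F → num , .] }  — reduce
  I8: { [P → Y P . c] }  — shift
  I9: { [P → Y P c .] }  — reduce
  I10: { [Y → F .] }  — reduce
  I11: { [A → P Y .] }  — reduce
  I12: { [F → . num ,], [P → F num . F] }  — shift
  I13: { [P → F num F .] }  — reduce

I3 contains reduce item [Y → F .] and shift item [P → F . num F] — shift-reduce conflict.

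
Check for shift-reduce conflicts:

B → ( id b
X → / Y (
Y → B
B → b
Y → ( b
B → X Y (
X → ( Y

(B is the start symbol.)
Augment with B' → B and build the canonical LR(0) collection (I0 = CLOSURE({[B' → . B]}), then GOTO on every symbol after a dot until no new states appear). It has 16 states:
  I0: { [B → . ( id b], [B → . X Y (], [B → . b], [B' → . B], [X → . ( Y], [X → . / Y (] }  — shift
  I1: { [B → ( . id b], [B → . ( id b], [B → . X Y (], [B → . b], [X → ( . Y], [X → . ( Y], [X → . / Y (], [Y → . ( b], [Y → . B] }  — shift
  I2: { [B → . ( id b], [B → . X Y (], [B → . b], [X → . ( Y], [X → . / Y (], [X → / . Y (], [Y → . ( b], [Y → . B] }  — shift
  I3: { [B' → B .] }  — accept
  I4: { [B → . ( id b], [B → . X Y (], [B → . b], [B → X . Y (], [X → . ( Y], [X → . / Y (], [Y → . ( b], [Y → . B] }  — shift
  I5: { [B → b .] }  — reduce
  I6: { [B → ( . id b], [B → . ( id b], [B → . X Y (], [B → . b], [X → ( . Y], [X → . ( Y], [X → . / Y (], [Y → ( . b], [Y → . ( b], [Y → . B] }  — shift
  I7: { [Y → B .] }  — reduce
  I8: { [B → X Y . (] }  — shift
  I9: { [B → X Y ( .] }  — reduce
  I10: { [X → ( Y .] }  — reduce
  I11: { [B → b .], [Y → ( b .] }  — 2 reduces
  I12: { [B → ( id . b] }  — shift
  I13: { [B → ( id b .] }  — reduce
  I14: { [X → / Y . (] }  — shift
  I15: { [X → / Y ( .] }  — reduce

No state contains both a complete item and a shift item.

Answer: No shift-reduce conflicts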